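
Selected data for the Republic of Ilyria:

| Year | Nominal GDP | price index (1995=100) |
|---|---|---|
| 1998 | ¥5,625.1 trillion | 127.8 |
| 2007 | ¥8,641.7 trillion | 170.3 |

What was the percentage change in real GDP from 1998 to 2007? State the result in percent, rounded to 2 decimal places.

Real GDP 1998 = 5625.1 / 1.278 = 4401.49.
Real GDP 2007 = 8641.7 / 1.703 = 5074.40.
Real growth = 5074.40 / 4401.49 − 1 = 0.1529.

15.29%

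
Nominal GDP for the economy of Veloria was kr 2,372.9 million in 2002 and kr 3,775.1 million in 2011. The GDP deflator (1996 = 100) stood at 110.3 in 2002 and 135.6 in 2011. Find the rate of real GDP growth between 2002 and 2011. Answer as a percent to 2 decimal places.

Deflate each year: 2002 → 2372.9/1.103 = 2151.31; 2011 → 3775.1/1.356 = 2784.00.
So real GDP changed by 2784.00/2151.31 − 1 = 0.2941, i.e. 29.41%.

29.41%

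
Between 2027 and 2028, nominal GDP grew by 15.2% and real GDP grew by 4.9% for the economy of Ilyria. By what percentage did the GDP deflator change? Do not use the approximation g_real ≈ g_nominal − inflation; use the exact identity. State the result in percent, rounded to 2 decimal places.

9.82%

(1 + g_nom) = (1 + g_real)(1 + π), so π = 1.1520 / 1.0490 − 1 = 0.09819.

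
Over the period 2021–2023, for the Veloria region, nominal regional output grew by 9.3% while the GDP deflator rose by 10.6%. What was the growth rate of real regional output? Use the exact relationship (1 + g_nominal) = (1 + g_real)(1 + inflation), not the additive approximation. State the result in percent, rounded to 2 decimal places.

(1 + g_nom) = (1 + g_real)(1 + π), so g_real = 1.0930 / 1.1060 − 1 = -0.01175.

-1.18%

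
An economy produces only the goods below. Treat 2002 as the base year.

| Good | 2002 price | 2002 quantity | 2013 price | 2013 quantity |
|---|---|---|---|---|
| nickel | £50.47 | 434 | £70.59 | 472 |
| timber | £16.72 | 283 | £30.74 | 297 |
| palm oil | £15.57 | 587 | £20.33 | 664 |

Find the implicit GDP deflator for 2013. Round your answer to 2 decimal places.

Nominal GDP 2013 = 70.59·472 + 30.74·297 + 20.33·664 = 55947.38.
Real GDP 2013 (at 2002 prices) = 50.47·472 + 16.72·297 + 15.57·664 = 39126.16.
Deflator = Nominal/Real × 100 = 55947.38/39126.16 × 100 = 142.992.

142.99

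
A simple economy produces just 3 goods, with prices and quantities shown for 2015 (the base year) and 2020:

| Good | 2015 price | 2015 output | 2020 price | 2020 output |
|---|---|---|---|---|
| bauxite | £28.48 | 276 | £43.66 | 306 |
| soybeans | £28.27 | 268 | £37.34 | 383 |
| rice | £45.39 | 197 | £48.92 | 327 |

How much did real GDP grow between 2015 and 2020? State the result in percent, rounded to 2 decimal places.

Real GDP 2015 = Nominal GDP 2015 = 28.48·276 + 28.27·268 + 45.39·197 = 24378.67.
Real GDP 2020 (at 2015 prices) = 28.48·306 + 28.27·383 + 45.39·327 = 34384.82.
Real growth = 34384.82/24378.67 − 1 = 0.4104.

41.04%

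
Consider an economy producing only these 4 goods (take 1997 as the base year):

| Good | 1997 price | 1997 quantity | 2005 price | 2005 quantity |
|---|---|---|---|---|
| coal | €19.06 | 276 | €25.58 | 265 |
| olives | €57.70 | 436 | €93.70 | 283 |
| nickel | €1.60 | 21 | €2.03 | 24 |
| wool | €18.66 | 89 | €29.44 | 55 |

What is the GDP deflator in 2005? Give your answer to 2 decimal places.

155.78

Nominal GDP 2005 = 25.58·265 + 93.70·283 + 2.03·24 + 29.44·55 = 34963.72.
Real GDP 2005 (at 1997 prices) = 19.06·265 + 57.70·283 + 1.60·24 + 18.66·55 = 22444.70.
Deflator = Nominal/Real × 100 = 34963.72/22444.70 × 100 = 155.777.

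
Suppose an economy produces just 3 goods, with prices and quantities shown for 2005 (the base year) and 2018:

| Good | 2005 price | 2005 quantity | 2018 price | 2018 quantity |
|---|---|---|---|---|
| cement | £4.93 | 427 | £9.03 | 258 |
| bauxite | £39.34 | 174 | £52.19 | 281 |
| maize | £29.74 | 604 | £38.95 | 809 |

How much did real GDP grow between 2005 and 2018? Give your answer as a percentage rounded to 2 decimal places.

Real GDP 2005 = Nominal GDP 2005 = 4.93·427 + 39.34·174 + 29.74·604 = 26913.23.
Real GDP 2018 (at 2005 prices) = 4.93·258 + 39.34·281 + 29.74·809 = 36386.14.
Real growth = 36386.14/26913.23 − 1 = 0.3520.

35.20%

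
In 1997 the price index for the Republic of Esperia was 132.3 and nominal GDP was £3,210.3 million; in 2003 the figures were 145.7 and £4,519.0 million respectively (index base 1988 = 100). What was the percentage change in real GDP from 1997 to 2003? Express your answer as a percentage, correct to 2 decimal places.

27.82%

Real GDP 1997 = 3210.3 / 1.323 = 2426.53.
Real GDP 2003 = 4519.0 / 1.457 = 3101.58.
Real growth = 3101.58 / 2426.53 − 1 = 0.2782.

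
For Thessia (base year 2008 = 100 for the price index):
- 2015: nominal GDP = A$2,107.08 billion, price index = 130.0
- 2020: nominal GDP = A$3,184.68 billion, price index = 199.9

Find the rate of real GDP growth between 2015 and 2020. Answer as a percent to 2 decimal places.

Real GDP 2015 = 2107.08 / 1.300 = 1620.83.
Real GDP 2020 = 3184.68 / 1.999 = 1593.14.
Real growth = 1593.14 / 1620.83 − 1 = -0.0171.

-1.71%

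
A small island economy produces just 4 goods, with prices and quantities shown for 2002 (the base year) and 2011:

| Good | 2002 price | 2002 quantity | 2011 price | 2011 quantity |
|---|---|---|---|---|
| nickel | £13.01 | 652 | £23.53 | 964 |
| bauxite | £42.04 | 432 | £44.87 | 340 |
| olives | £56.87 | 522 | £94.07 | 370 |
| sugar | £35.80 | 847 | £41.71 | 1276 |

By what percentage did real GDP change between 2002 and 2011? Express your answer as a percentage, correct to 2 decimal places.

Real GDP 2002 = Nominal GDP 2002 = 13.01·652 + 42.04·432 + 56.87·522 + 35.80·847 = 86652.54.
Real GDP 2011 (at 2002 prices) = 13.01·964 + 42.04·340 + 56.87·370 + 35.80·1276 = 93557.94.
Real growth = 93557.94/86652.54 − 1 = 0.0797.

7.97%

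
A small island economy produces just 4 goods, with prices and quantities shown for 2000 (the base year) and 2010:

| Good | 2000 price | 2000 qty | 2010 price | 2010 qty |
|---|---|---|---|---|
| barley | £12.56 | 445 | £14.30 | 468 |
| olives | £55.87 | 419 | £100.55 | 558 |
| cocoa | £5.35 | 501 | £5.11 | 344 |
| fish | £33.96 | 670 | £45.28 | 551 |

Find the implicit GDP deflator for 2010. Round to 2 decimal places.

155.38

Nominal GDP 2010 = 14.30·468 + 100.55·558 + 5.11·344 + 45.28·551 = 89506.42.
Real GDP 2010 (at 2000 prices) = 12.56·468 + 55.87·558 + 5.35·344 + 33.96·551 = 57605.90.
Deflator = Nominal/Real × 100 = 89506.42/57605.90 × 100 = 155.377.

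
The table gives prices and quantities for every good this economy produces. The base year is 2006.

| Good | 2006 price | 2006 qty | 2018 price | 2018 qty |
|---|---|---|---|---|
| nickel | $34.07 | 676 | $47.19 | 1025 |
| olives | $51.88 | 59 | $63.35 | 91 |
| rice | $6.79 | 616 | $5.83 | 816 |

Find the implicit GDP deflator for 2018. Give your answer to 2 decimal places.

130.34

Nominal GDP 2018 = 47.19·1025 + 63.35·91 + 5.83·816 = 58891.88.
Real GDP 2018 (at 2006 prices) = 34.07·1025 + 51.88·91 + 6.79·816 = 45183.47.
Deflator = Nominal/Real × 100 = 58891.88/45183.47 × 100 = 130.339.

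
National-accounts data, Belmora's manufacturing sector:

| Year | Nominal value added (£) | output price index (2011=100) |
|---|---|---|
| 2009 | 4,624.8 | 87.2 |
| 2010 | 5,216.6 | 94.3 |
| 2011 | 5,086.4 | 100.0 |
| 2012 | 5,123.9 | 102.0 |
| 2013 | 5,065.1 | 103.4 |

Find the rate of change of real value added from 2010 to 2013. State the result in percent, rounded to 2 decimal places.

-11.45%

Real value added 2010 = 5216.6/0.943 = 5531.92.
Real value added 2013 = 5065.1/1.034 = 4898.55.
Change = 4898.55/5531.92 − 1 = -0.1145.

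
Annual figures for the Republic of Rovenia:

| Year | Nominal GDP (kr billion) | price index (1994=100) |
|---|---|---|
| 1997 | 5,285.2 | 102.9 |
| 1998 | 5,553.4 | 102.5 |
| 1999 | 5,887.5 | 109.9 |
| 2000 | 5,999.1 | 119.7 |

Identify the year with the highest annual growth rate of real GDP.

1998: real = 5553.4/1.025 = 5417.95; growth vs 1997 (5136.25) = 5.48%.
1999: real = 5887.5/1.099 = 5357.14; growth vs 1998 (5417.95) = -1.12%.
2000: real = 5999.1/1.197 = 5011.78; growth vs 1999 (5357.14) = -6.45%.

1998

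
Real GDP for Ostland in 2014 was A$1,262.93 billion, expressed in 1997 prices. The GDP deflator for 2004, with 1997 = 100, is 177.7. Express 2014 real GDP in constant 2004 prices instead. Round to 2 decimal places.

A$2,244.23 billion

Real GDP in 2004 prices = Real GDP in 1997 prices × (P_2004/P_1997) = 1262.93 × 1.777 = 2244.23.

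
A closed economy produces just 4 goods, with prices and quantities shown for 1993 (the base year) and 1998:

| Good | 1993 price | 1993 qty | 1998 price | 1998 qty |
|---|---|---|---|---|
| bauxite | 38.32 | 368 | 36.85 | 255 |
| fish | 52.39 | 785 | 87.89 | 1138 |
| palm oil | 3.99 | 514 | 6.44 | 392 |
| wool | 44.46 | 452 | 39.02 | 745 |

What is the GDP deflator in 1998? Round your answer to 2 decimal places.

Nominal GDP 1998 = 36.85·255 + 87.89·1138 + 6.44·392 + 39.02·745 = 141009.95.
Real GDP 1998 (at 1993 prices) = 38.32·255 + 52.39·1138 + 3.99·392 + 44.46·745 = 104078.20.
Deflator = Nominal/Real × 100 = 141009.95/104078.20 × 100 = 135.485.

135.48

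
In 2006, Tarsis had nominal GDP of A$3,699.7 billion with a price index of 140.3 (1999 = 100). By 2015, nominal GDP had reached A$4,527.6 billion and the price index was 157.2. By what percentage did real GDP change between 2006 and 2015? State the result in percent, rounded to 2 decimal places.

9.22%

Real GDP 2006 = 3699.7 / 1.403 = 2636.99.
Real GDP 2015 = 4527.6 / 1.572 = 2880.15.
Real growth = 2880.15 / 2636.99 − 1 = 0.0922.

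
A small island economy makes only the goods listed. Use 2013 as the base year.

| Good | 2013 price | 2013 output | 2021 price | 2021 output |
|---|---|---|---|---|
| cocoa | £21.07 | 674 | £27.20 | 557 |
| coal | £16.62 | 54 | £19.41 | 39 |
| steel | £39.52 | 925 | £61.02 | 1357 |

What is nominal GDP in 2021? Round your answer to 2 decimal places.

Nominal GDP 2021 = Σ (p_2021 × q_2021) = 27.20·557 + 19.41·39 + 61.02·1357 = 98711.53.

£98711.53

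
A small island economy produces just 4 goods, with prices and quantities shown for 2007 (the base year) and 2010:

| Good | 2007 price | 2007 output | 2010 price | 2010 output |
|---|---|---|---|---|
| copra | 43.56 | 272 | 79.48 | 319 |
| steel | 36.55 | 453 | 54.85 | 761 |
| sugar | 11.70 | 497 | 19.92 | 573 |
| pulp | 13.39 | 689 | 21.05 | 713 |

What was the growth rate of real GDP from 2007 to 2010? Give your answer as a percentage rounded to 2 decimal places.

33.41%

Real GDP 2007 = Nominal GDP 2007 = 43.56·272 + 36.55·453 + 11.70·497 + 13.39·689 = 43446.08.
Real GDP 2010 (at 2007 prices) = 43.56·319 + 36.55·761 + 11.70·573 + 13.39·713 = 57961.36.
Real growth = 57961.36/43446.08 − 1 = 0.3341.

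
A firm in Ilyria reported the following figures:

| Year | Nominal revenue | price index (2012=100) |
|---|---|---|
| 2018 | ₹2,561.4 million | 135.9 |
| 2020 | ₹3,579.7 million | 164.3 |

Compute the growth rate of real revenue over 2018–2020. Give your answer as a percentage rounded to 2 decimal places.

15.60%

Real revenue 2018 = 2561.4 / 1.359 = 1884.77.
Real revenue 2020 = 3579.7 / 1.643 = 2178.76.
Real growth = 2178.76 / 1884.77 − 1 = 0.1560.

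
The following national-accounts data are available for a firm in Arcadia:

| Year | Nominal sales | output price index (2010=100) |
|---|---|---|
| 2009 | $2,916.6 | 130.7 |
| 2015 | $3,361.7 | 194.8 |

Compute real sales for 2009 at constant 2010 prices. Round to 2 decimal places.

Real sales = Nominal / (output price index/100) = 2916.6 / 1.307 = 2231.52.

$2,231.52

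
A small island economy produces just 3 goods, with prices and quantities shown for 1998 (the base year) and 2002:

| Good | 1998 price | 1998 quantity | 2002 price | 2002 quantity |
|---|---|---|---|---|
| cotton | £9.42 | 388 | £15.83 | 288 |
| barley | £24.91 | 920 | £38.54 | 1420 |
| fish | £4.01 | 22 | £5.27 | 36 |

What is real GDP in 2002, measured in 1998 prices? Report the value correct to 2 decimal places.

£38229.52

Real GDP 2002 = Σ (p_1998 × q_2002) = 9.42·288 + 24.91·1420 + 4.01·36 = 38229.52.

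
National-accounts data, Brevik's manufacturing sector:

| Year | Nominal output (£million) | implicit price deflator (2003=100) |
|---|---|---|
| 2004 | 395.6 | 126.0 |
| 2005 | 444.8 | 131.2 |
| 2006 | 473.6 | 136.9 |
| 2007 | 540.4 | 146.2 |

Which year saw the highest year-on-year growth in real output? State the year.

2005: real = 444.8/1.312 = 339.02; growth vs 2004 (313.97) = 7.98%.
2006: real = 473.6/1.369 = 345.95; growth vs 2005 (339.02) = 2.04%.
2007: real = 540.4/1.462 = 369.63; growth vs 2006 (345.95) = 6.84%.

2005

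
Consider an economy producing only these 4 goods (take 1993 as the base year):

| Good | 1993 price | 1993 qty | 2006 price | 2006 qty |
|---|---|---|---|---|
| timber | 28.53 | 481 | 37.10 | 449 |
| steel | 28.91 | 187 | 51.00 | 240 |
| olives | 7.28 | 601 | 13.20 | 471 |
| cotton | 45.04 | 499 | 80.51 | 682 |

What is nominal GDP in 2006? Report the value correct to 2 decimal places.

Nominal GDP 2006 = Σ (p_2006 × q_2006) = 37.10·449 + 51.00·240 + 13.20·471 + 80.51·682 = 90022.92.

90022.92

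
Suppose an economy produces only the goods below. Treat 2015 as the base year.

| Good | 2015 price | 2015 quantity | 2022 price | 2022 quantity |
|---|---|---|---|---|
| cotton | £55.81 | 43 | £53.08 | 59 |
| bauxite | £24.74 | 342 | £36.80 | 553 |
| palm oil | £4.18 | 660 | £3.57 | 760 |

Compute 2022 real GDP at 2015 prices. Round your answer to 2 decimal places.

£20150.81

Real GDP 2022 = Σ (p_2015 × q_2022) = 55.81·59 + 24.74·553 + 4.18·760 = 20150.81.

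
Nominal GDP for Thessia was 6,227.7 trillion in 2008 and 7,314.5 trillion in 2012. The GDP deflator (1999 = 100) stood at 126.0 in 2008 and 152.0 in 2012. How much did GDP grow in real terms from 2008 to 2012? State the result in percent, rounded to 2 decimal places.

Real GDP 2008 = 6227.7 / 1.260 = 4942.62.
Real GDP 2012 = 7314.5 / 1.520 = 4812.17.
Real growth = 4812.17 / 4942.62 − 1 = -0.0264.

-2.64%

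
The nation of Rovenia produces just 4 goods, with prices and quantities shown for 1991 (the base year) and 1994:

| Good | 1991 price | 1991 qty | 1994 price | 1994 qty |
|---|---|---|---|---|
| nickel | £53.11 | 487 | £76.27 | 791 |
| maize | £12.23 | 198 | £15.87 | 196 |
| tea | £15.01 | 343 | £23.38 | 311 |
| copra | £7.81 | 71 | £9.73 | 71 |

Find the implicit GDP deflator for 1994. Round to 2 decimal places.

143.87

Nominal GDP 1994 = 76.27·791 + 15.87·196 + 23.38·311 + 9.73·71 = 71402.10.
Real GDP 1994 (at 1991 prices) = 53.11·791 + 12.23·196 + 15.01·311 + 7.81·71 = 49629.71.
Deflator = Nominal/Real × 100 = 71402.10/49629.71 × 100 = 143.870.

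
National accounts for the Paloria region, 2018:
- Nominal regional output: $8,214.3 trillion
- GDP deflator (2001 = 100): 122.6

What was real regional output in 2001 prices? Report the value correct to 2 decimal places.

$6,700.08 trillion

Real regional output = Nominal / (GDP deflator/100) = 8214.3 / 1.226 = 6700.08.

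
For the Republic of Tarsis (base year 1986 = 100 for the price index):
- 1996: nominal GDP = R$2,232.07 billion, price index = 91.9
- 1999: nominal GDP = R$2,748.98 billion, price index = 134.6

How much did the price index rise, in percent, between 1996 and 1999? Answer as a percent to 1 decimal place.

46.5%

Price-level change = 134.6 / 91.9 − 1 = 0.4646.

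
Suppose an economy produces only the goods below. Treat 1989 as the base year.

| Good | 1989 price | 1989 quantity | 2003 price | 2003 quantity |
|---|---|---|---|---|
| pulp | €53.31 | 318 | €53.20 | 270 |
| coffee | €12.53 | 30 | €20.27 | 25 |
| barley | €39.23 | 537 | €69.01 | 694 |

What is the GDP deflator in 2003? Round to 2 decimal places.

149.68

Nominal GDP 2003 = 53.20·270 + 20.27·25 + 69.01·694 = 62763.69.
Real GDP 2003 (at 1989 prices) = 53.31·270 + 12.53·25 + 39.23·694 = 41932.57.
Deflator = Nominal/Real × 100 = 62763.69/41932.57 × 100 = 149.678.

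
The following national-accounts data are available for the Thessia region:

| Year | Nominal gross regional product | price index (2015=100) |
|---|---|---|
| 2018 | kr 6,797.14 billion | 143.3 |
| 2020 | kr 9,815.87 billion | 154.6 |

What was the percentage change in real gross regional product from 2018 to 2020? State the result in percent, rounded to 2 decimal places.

Deflate each year: 2018 → 6797.14/1.433 = 4743.29; 2020 → 9815.87/1.546 = 6349.20.
So real gross regional product changed by 6349.20/4743.29 − 1 = 0.3386, i.e. 33.86%.

33.86%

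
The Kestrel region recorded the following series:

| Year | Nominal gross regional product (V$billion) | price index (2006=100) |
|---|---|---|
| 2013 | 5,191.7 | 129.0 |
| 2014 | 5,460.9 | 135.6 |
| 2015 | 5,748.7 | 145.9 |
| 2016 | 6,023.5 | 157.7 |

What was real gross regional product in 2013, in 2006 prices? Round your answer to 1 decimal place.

V$4,024.6 billion

Real gross regional product 2013 = 5191.7 / 1.290 = 4024.57.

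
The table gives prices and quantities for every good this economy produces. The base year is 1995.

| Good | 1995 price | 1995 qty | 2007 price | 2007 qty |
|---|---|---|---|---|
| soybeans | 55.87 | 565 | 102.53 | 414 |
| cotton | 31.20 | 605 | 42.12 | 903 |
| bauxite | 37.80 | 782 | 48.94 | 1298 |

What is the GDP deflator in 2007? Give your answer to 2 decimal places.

143.48

Nominal GDP 2007 = 102.53·414 + 42.12·903 + 48.94·1298 = 144005.90.
Real GDP 2007 (at 1995 prices) = 55.87·414 + 31.20·903 + 37.80·1298 = 100368.18.
Deflator = Nominal/Real × 100 = 144005.90/100368.18 × 100 = 143.478.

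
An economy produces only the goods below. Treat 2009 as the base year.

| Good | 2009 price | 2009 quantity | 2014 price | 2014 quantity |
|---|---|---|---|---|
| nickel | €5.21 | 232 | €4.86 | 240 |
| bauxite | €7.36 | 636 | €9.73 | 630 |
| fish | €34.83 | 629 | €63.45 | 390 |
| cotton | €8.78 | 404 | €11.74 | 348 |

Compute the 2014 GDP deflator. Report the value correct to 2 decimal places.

160.38

Nominal GDP 2014 = 4.86·240 + 9.73·630 + 63.45·390 + 11.74·348 = 36127.32.
Real GDP 2014 (at 2009 prices) = 5.21·240 + 7.36·630 + 34.83·390 + 8.78·348 = 22526.34.
Deflator = Nominal/Real × 100 = 36127.32/22526.34 × 100 = 160.378.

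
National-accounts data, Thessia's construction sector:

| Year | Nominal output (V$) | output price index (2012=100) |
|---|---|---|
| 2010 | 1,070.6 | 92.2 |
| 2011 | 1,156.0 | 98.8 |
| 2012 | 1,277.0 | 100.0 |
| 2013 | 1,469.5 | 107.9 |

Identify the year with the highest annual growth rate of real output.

2012

2011: real = 1156.0/0.988 = 1170.04; growth vs 2010 (1161.17) = 0.76%.
2012: real = 1277.0/1.000 = 1277.00; growth vs 2011 (1170.04) = 9.14%.
2013: real = 1469.5/1.079 = 1361.91; growth vs 2012 (1277.00) = 6.65%.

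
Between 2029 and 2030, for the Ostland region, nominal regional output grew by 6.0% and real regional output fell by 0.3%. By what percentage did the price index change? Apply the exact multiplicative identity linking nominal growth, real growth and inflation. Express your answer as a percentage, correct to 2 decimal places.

6.32%

(1 + g_nom) = (1 + g_real)(1 + π), so π = 1.0600 / 0.9970 − 1 = 0.06319.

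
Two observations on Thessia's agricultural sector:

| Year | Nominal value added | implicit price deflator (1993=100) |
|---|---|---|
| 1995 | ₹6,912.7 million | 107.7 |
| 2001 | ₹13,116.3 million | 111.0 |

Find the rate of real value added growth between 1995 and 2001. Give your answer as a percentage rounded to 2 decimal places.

84.10%

Real value added 1995 = 6912.7 / 1.077 = 6418.48.
Real value added 2001 = 13116.3 / 1.110 = 11816.49.
Real growth = 11816.49 / 6418.48 − 1 = 0.8410.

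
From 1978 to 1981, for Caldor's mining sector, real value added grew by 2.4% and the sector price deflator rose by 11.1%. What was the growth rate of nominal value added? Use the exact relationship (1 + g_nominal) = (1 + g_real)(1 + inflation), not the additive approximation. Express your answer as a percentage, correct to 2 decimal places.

13.77%

(1 + g_nom) = (1 + g_real)(1 + π) = 1.0240 × 1.1110 = 1.13766.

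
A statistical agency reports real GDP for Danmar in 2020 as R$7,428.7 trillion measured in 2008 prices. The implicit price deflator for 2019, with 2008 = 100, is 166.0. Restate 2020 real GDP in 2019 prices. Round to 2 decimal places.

Real GDP in 2019 prices = Real GDP in 2008 prices × (P_2019/P_2008) = 7428.7 × 1.660 = 12331.64.

R$12,331.64 trillion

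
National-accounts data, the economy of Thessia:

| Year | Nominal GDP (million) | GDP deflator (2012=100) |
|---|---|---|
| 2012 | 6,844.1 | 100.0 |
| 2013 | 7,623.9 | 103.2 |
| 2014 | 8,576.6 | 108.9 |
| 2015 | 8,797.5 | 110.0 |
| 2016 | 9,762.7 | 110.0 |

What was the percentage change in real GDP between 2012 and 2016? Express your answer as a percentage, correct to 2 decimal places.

29.68%

Real GDP 2012 = 6844.1/1.000 = 6844.10.
Real GDP 2016 = 9762.7/1.100 = 8875.18.
Change = 8875.18/6844.10 − 1 = 0.2968.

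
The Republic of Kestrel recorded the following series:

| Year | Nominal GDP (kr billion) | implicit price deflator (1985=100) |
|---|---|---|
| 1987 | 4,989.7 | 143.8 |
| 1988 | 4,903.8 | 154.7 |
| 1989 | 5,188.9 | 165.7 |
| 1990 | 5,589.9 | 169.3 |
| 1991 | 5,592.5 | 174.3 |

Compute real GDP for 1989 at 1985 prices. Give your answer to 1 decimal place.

kr 3,131.5 billion

Real GDP 1989 = 5188.9 / 1.657 = 3131.50.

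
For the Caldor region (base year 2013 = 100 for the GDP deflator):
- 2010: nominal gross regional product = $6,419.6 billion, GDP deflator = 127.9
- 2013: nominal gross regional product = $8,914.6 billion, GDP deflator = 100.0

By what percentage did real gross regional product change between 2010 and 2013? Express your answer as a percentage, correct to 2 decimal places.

Deflate each year: 2010 → 6419.6/1.279 = 5019.23; 2013 → 8914.6/1.000 = 8914.60.
So real gross regional product changed by 8914.60/5019.23 − 1 = 0.7761, i.e. 77.61%.

77.61%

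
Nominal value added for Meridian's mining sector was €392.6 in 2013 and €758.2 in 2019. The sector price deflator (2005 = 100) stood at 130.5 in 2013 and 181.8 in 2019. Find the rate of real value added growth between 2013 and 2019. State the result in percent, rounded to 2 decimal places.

Real value added 2013 = 392.6 / 1.305 = 300.84.
Real value added 2019 = 758.2 / 1.818 = 417.05.
Real growth = 417.05 / 300.84 − 1 = 0.3863.

38.63%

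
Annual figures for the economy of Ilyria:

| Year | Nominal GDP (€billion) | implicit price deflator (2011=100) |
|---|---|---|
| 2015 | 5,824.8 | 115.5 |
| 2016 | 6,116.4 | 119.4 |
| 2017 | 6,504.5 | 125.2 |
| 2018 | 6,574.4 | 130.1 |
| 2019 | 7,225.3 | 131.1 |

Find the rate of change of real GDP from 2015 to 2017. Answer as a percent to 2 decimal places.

Real GDP 2015 = 5824.8/1.155 = 5043.12.
Real GDP 2017 = 6504.5/1.252 = 5195.29.
Change = 5195.29/5043.12 − 1 = 0.0302.

3.02%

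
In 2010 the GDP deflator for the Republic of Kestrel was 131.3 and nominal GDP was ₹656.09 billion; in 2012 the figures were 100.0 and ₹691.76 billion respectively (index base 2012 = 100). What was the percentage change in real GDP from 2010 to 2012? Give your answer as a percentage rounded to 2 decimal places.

Deflate each year: 2010 → 656.09/1.313 = 499.69; 2012 → 691.76/1.000 = 691.76.
So real GDP changed by 691.76/499.69 − 1 = 0.3844, i.e. 38.44%.

38.44%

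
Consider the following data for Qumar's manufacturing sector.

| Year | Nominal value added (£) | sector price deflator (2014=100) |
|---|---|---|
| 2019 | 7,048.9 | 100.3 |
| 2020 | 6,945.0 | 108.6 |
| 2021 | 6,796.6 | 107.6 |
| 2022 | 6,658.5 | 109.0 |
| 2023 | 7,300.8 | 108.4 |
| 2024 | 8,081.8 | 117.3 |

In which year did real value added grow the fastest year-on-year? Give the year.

2023

2020: real = 6945.0/1.086 = 6395.03; growth vs 2019 (7027.82) = -9.00%.
2021: real = 6796.6/1.076 = 6316.54; growth vs 2020 (6395.03) = -1.23%.
2022: real = 6658.5/1.090 = 6108.72; growth vs 2021 (6316.54) = -3.29%.
2023: real = 7300.8/1.084 = 6735.06; growth vs 2022 (6108.72) = 10.25%.
2024: real = 8081.8/1.173 = 6889.86; growth vs 2023 (6735.06) = 2.30%.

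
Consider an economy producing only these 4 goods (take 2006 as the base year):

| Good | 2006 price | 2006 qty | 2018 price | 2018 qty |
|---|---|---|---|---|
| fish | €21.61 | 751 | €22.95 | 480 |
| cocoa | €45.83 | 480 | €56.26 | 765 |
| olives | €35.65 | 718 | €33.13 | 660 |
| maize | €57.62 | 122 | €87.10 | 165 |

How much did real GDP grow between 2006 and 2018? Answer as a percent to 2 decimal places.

10.75%

Real GDP 2006 = Nominal GDP 2006 = 21.61·751 + 45.83·480 + 35.65·718 + 57.62·122 = 70853.85.
Real GDP 2018 (at 2006 prices) = 21.61·480 + 45.83·765 + 35.65·660 + 57.62·165 = 78469.05.
Real growth = 78469.05/70853.85 − 1 = 0.1075.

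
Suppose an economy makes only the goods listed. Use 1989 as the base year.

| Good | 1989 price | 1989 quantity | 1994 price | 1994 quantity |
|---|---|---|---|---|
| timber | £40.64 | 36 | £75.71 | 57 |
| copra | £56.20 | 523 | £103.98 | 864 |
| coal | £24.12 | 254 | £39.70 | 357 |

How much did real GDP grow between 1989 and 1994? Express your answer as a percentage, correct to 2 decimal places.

60.85%

Real GDP 1989 = Nominal GDP 1989 = 40.64·36 + 56.20·523 + 24.12·254 = 36982.12.
Real GDP 1994 (at 1989 prices) = 40.64·57 + 56.20·864 + 24.12·357 = 59484.12.
Real growth = 59484.12/36982.12 − 1 = 0.6085.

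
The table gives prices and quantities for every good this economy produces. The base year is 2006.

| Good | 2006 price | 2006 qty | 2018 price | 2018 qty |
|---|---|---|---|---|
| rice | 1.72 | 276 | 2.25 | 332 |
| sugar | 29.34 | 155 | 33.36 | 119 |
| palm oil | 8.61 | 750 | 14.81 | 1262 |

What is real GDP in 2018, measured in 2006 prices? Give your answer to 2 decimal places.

14928.32

Real GDP 2018 = Σ (p_2006 × q_2018) = 1.72·332 + 29.34·119 + 8.61·1262 = 14928.32.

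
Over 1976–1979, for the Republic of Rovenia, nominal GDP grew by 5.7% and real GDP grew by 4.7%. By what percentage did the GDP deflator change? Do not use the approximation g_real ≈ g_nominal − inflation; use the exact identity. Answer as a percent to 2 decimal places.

(1 + g_nom) = (1 + g_real)(1 + π), so π = 1.0570 / 1.0470 − 1 = 0.00955.

0.96%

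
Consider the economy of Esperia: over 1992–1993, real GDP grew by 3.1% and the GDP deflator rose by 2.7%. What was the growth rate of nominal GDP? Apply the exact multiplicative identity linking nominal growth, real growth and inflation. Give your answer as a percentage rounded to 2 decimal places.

5.88%

(1 + g_nom) = (1 + g_real)(1 + π) = 1.0310 × 1.0270 = 1.05884.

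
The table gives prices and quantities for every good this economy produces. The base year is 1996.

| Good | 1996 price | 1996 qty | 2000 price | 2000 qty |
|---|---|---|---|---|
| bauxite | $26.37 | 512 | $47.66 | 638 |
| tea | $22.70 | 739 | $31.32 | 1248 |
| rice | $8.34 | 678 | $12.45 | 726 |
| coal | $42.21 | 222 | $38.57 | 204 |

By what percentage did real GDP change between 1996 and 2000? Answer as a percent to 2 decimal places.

Real GDP 1996 = Nominal GDP 1996 = 26.37·512 + 22.70·739 + 8.34·678 + 42.21·222 = 45301.88.
Real GDP 2000 (at 1996 prices) = 26.37·638 + 22.70·1248 + 8.34·726 + 42.21·204 = 59819.34.
Real growth = 59819.34/45301.88 − 1 = 0.3205.

32.05%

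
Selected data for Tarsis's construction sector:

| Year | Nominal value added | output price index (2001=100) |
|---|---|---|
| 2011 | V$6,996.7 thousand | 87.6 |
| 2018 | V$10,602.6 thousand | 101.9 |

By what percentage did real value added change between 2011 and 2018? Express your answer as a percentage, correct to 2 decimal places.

Real value added 2011 = 6996.7 / 0.876 = 7987.10.
Real value added 2018 = 10602.6 / 1.019 = 10404.91.
Real growth = 10404.91 / 7987.10 − 1 = 0.3027.

30.27%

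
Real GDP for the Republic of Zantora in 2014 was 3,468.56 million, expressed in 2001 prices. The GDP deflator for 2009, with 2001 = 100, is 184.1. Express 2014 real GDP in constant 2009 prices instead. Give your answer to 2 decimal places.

Real GDP in 2009 prices = Real GDP in 2001 prices × (P_2009/P_2001) = 3468.56 × 1.841 = 6385.62.

6,385.62 million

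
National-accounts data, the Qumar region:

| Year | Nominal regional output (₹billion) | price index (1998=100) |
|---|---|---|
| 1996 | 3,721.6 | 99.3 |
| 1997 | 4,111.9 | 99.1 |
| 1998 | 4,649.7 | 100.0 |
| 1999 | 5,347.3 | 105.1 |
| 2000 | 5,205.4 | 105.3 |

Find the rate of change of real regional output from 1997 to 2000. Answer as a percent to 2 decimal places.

19.14%

Real regional output 1997 = 4111.9/0.991 = 4149.24.
Real regional output 2000 = 5205.4/1.053 = 4943.40.
Change = 4943.40/4149.24 − 1 = 0.1914.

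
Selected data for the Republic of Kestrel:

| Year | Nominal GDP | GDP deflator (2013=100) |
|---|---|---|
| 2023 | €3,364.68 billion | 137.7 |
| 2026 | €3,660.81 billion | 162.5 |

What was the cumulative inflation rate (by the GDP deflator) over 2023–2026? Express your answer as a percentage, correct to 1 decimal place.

Price-level change = 162.5 / 137.7 − 1 = 0.1801.

18.0%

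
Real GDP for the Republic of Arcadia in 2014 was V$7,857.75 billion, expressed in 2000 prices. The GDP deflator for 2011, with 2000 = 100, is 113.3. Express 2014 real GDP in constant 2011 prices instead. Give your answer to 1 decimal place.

Real GDP in 2011 prices = Real GDP in 2000 prices × (P_2011/P_2000) = 7857.75 × 1.133 = 8902.83.

V$8,902.8 billion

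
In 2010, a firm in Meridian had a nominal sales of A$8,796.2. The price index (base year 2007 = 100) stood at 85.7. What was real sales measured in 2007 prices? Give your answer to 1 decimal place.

Real sales = Nominal / (price index/100) = 8796.2 / 0.857 = 10263.94.

A$10,263.9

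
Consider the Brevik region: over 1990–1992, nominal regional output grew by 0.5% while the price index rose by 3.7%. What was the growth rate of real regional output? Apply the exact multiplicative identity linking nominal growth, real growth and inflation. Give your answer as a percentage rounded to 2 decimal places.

-3.09%

(1 + g_nom) = (1 + g_real)(1 + π), so g_real = 1.0050 / 1.0370 − 1 = -0.03086.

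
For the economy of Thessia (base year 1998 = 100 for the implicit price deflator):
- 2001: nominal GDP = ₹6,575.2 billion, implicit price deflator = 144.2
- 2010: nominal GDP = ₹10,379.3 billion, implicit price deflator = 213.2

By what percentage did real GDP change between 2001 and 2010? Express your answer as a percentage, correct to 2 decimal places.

6.77%

Real GDP 2001 = 6575.2 / 1.442 = 4559.78.
Real GDP 2010 = 10379.3 / 2.132 = 4868.34.
Real growth = 4868.34 / 4559.78 − 1 = 0.0677.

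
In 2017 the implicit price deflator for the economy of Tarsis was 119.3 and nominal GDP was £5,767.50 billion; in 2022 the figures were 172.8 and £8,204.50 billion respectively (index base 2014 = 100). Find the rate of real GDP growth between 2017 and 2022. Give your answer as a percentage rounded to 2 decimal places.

Deflate each year: 2017 → 5767.50/1.193 = 4834.45; 2022 → 8204.50/1.728 = 4747.97.
So real GDP changed by 4747.97/4834.45 − 1 = -0.0179, i.e. -1.79%.

-1.79%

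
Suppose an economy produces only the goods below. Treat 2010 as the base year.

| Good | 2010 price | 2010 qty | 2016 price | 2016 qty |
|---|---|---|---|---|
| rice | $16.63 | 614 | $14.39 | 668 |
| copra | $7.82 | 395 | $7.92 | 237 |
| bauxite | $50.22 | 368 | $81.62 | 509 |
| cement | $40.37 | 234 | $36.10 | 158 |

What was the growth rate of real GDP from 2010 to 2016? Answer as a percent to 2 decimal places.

8.91%

Real GDP 2010 = Nominal GDP 2010 = 16.63·614 + 7.82·395 + 50.22·368 + 40.37·234 = 41227.26.
Real GDP 2016 (at 2010 prices) = 16.63·668 + 7.82·237 + 50.22·509 + 40.37·158 = 44902.62.
Real growth = 44902.62/41227.26 − 1 = 0.0891.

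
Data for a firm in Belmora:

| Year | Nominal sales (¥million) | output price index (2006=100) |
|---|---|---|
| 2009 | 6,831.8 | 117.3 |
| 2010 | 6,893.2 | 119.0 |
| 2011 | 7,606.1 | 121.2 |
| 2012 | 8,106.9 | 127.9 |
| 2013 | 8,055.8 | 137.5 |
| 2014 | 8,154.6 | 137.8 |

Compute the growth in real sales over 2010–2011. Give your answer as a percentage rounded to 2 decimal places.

Real sales 2010 = 6893.2/1.190 = 5792.61.
Real sales 2011 = 7606.1/1.212 = 6275.66.
Change = 6275.66/5792.61 − 1 = 0.0834.

8.34%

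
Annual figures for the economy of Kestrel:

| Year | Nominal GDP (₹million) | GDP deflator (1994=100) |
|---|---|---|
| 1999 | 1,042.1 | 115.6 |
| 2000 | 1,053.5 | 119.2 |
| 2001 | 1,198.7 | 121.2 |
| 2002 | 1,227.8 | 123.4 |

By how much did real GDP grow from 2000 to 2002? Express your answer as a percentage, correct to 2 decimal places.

12.58%

Real GDP 2000 = 1053.5/1.192 = 883.81.
Real GDP 2002 = 1227.8/1.234 = 994.98.
Change = 994.98/883.81 − 1 = 0.1258.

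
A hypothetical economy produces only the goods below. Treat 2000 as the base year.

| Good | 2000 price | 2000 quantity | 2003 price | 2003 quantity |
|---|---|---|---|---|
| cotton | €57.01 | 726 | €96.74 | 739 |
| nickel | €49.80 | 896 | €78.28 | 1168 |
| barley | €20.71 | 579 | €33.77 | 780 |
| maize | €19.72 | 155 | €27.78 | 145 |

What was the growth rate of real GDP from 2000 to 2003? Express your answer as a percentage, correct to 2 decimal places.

18.06%

Real GDP 2000 = Nominal GDP 2000 = 57.01·726 + 49.80·896 + 20.71·579 + 19.72·155 = 101057.75.
Real GDP 2003 (at 2000 prices) = 57.01·739 + 49.80·1168 + 20.71·780 + 19.72·145 = 119309.99.
Real growth = 119309.99/101057.75 − 1 = 0.1806.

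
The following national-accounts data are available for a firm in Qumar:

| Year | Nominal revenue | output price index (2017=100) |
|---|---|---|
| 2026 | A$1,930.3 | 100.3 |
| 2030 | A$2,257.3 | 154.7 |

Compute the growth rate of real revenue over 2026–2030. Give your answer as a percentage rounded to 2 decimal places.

Real revenue 2026 = 1930.3 / 1.003 = 1924.53.
Real revenue 2030 = 2257.3 / 1.547 = 1459.15.
Real growth = 1459.15 / 1924.53 − 1 = -0.2418.

-24.18%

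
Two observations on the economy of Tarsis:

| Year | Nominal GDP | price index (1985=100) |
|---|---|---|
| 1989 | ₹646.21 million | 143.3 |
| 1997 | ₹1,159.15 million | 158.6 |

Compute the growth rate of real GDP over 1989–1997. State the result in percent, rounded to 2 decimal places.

62.07%

Deflate each year: 1989 → 646.21/1.433 = 450.95; 1997 → 1159.15/1.586 = 730.86.
So real GDP changed by 730.86/450.95 − 1 = 0.6207, i.e. 62.07%.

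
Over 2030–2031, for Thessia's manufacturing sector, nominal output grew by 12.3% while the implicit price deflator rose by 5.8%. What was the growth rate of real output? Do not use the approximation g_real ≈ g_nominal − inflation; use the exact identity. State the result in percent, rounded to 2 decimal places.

6.14%

(1 + g_nom) = (1 + g_real)(1 + π), so g_real = 1.1230 / 1.0580 − 1 = 0.06144.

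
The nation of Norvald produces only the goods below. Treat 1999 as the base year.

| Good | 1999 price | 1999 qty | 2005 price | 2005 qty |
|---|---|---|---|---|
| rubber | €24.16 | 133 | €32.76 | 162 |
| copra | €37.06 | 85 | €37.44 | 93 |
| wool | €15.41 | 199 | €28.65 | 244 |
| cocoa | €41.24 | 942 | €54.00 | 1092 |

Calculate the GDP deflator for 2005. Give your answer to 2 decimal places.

Nominal GDP 2005 = 32.76·162 + 37.44·93 + 28.65·244 + 54.00·1092 = 74747.64.
Real GDP 2005 (at 1999 prices) = 24.16·162 + 37.06·93 + 15.41·244 + 41.24·1092 = 56154.62.
Deflator = Nominal/Real × 100 = 74747.64/56154.62 × 100 = 133.110.

133.11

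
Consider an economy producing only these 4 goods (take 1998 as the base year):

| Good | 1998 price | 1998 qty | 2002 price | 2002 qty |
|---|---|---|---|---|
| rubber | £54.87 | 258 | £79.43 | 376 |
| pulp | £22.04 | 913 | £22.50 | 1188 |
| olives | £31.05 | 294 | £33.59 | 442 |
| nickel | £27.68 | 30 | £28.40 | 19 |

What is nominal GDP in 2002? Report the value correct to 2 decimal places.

Nominal GDP 2002 = Σ (p_2002 × q_2002) = 79.43·376 + 22.50·1188 + 33.59·442 + 28.40·19 = 71982.06.

£71982.06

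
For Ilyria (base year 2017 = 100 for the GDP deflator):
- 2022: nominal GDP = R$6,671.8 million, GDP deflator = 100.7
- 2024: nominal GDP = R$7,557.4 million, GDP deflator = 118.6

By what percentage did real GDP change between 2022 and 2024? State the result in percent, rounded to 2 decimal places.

Real GDP 2022 = 6671.8 / 1.007 = 6625.42.
Real GDP 2024 = 7557.4 / 1.186 = 6372.18.
Real growth = 6372.18 / 6625.42 − 1 = -0.0382.

-3.82%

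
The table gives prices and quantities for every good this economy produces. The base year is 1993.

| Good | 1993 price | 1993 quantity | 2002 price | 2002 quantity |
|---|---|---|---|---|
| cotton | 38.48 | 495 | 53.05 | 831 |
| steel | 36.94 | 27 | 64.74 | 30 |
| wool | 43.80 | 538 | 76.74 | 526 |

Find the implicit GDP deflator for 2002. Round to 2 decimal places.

153.93

Nominal GDP 2002 = 53.05·831 + 64.74·30 + 76.74·526 = 86391.99.
Real GDP 2002 (at 1993 prices) = 38.48·831 + 36.94·30 + 43.80·526 = 56123.88.
Deflator = Nominal/Real × 100 = 86391.99/56123.88 × 100 = 153.931.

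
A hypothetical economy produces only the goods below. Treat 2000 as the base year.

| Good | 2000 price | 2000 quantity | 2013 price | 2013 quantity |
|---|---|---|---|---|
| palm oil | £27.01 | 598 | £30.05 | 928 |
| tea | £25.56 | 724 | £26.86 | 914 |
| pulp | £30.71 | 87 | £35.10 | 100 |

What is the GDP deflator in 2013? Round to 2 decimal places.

108.64

Nominal GDP 2013 = 30.05·928 + 26.86·914 + 35.10·100 = 55946.44.
Real GDP 2013 (at 2000 prices) = 27.01·928 + 25.56·914 + 30.71·100 = 51498.12.
Deflator = Nominal/Real × 100 = 55946.44/51498.12 × 100 = 108.638.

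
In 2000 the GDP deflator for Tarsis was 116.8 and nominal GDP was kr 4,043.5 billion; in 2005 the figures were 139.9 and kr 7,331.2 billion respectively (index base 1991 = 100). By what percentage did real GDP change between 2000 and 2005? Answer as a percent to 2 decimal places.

Real GDP 2000 = 4043.5 / 1.168 = 3461.90.
Real GDP 2005 = 7331.2 / 1.399 = 5240.31.
Real growth = 5240.31 / 3461.90 − 1 = 0.5137.

51.37%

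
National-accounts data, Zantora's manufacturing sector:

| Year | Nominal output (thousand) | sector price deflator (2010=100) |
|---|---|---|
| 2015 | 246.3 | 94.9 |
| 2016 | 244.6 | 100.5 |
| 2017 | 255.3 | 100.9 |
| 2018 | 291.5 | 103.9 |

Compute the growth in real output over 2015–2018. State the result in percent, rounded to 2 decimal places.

8.10%

Real output 2015 = 246.3/0.949 = 259.54.
Real output 2018 = 291.5/1.039 = 280.56.
Change = 280.56/259.54 − 1 = 0.0810.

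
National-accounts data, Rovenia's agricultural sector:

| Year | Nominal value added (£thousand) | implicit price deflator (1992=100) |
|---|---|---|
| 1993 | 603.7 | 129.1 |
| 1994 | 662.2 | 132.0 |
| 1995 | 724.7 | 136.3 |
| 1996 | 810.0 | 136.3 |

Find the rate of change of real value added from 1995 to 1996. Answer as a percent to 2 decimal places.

11.77%

Real value added 1995 = 724.7/1.363 = 531.69.
Real value added 1996 = 810.0/1.363 = 594.28.
Change = 594.28/531.69 − 1 = 0.1177.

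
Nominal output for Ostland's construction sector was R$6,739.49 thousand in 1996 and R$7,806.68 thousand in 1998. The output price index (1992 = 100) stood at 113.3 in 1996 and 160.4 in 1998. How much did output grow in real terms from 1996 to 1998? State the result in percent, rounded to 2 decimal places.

Deflate each year: 1996 → 6739.49/1.133 = 5948.36; 1998 → 7806.68/1.604 = 4867.01.
So real output changed by 4867.01/5948.36 − 1 = -0.1818, i.e. -18.18%.

-18.18%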